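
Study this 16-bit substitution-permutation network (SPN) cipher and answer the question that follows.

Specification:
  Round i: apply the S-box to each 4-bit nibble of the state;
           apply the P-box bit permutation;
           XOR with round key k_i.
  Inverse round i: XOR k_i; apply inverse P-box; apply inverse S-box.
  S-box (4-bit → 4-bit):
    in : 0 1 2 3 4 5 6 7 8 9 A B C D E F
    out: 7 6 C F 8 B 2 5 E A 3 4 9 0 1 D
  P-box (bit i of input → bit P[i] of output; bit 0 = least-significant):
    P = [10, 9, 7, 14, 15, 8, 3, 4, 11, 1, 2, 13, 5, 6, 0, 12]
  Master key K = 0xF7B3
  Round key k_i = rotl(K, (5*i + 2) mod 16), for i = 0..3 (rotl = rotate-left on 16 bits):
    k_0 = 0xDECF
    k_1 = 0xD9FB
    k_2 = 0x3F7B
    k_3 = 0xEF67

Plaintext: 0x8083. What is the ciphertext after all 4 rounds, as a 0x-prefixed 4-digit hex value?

s_0 = plaintext = 0x8083
s_1 = Round(s_0, k_0) = 0x8110
s_2 = Round(s_1, k_1) = 0xCE34
s_3 = Round(s_2, k_2) = 0xE643
s_4 = Round(s_3, k_3) = 0xA9D5

0xA9D5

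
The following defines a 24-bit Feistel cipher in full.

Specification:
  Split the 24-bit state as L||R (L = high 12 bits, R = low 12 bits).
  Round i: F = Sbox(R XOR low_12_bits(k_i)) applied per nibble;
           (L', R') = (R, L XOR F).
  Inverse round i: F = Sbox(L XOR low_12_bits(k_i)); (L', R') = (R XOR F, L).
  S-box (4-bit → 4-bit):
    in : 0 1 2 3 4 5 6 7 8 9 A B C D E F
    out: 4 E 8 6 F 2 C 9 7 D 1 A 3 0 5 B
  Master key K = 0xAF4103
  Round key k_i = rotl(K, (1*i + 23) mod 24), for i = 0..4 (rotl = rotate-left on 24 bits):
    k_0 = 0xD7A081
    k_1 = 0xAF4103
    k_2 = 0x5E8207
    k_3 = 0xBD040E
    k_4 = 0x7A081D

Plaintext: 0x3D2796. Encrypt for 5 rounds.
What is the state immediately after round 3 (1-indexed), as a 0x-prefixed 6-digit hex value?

s_0 = plaintext = 0x3D2796
s_1 = Round(s_0, k_0) = 0x796A3B
s_2 = Round(s_1, k_1) = 0xA3BDF1
s_3 = Round(s_2, k_2) = 0xDF1187
s_4 = Round(s_3, k_3) = 0x187F8C
s_5 = Round(s_4, k_4) = 0xF8C859

0xDF1187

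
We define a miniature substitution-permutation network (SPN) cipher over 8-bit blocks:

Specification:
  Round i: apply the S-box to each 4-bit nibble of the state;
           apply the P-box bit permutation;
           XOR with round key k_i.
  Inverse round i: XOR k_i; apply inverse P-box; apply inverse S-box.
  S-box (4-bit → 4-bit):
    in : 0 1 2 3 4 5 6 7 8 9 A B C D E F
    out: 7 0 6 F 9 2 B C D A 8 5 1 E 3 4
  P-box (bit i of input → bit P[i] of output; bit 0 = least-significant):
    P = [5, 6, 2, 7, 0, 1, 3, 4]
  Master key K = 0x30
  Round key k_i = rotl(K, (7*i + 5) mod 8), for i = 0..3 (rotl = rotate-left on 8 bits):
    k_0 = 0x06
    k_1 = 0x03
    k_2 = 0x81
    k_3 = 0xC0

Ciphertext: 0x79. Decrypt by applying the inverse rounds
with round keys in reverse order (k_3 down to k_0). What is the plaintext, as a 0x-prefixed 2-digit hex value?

s_0 = ciphertext = 0x79
s_1 = InvRound(s_0, k_3) = 0x84
s_2 = InvRound(s_1, k_2) = 0xCF
s_3 = InvRound(s_2, k_1) = 0xFD
s_4 = InvRound(s_3, k_0) = 0x36

0x36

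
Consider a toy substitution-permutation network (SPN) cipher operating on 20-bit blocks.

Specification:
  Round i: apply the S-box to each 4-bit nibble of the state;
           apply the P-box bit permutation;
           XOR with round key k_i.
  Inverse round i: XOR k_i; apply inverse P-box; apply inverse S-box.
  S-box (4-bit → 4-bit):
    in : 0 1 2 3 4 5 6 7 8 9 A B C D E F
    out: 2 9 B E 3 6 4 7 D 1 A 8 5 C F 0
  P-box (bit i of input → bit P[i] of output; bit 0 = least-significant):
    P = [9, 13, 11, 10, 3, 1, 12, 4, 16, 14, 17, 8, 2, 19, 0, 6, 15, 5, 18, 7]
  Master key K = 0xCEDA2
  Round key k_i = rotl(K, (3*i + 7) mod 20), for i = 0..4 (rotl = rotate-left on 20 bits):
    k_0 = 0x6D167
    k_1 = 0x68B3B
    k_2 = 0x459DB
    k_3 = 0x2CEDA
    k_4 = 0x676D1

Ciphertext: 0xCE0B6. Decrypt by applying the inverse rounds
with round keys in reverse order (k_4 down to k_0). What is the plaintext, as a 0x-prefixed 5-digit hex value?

s_0 = ciphertext = 0xCE0B6
s_1 = InvRound(s_0, k_4) = 0x4E651
s_2 = InvRound(s_1, k_3) = 0xD6645
s_3 = InvRound(s_2, k_2) = 0xB41EE
s_4 = InvRound(s_3, k_1) = 0x8E4BC
s_5 = InvRound(s_4, k_0) = 0xD3DEA

0xD3DEA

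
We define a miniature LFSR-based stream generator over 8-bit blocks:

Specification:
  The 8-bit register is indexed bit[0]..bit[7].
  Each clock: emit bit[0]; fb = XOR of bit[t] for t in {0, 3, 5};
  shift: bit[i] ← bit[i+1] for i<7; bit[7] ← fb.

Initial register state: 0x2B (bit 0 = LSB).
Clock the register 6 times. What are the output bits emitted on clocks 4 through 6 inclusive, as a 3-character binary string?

reg_0 = 0x2B
clock 1: out=1, reg = 0x95
clock 2: out=1, reg = 0xCA
clock 3: out=0, reg = 0xE5
clock 4: out=1, reg = 0x72
clock 5: out=0, reg = 0xB9
clock 6: out=1, reg = 0xDC

101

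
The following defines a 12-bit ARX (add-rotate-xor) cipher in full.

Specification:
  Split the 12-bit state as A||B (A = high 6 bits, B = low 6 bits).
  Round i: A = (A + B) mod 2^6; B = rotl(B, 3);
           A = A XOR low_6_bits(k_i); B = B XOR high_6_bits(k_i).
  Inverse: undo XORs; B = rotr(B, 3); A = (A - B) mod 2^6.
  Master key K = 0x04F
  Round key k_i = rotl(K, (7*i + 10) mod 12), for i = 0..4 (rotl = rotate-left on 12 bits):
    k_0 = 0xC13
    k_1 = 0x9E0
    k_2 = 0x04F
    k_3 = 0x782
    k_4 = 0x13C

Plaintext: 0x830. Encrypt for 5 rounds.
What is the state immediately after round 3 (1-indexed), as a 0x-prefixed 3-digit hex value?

0x94B

s_0 = plaintext = 0x830
s_1 = Round(s_0, k_0) = 0x0F6
s_2 = Round(s_1, k_1) = 0x651
s_3 = Round(s_2, k_2) = 0x94B
s_4 = Round(s_3, k_3) = 0xC87
s_5 = Round(s_4, k_4) = 0x17C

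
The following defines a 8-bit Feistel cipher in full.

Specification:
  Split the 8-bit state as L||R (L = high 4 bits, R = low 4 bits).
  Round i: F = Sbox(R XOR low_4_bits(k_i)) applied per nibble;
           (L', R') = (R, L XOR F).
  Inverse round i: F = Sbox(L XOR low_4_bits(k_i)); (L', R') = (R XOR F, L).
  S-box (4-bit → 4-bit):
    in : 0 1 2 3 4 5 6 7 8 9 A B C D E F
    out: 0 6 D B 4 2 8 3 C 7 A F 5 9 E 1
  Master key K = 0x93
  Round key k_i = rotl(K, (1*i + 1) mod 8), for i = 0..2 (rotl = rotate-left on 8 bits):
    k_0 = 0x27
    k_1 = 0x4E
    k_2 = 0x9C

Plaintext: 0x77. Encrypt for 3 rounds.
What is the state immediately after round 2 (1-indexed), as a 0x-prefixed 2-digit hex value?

s_0 = plaintext = 0x77
s_1 = Round(s_0, k_0) = 0x77
s_2 = Round(s_1, k_1) = 0x70
s_3 = Round(s_2, k_2) = 0x02

0x70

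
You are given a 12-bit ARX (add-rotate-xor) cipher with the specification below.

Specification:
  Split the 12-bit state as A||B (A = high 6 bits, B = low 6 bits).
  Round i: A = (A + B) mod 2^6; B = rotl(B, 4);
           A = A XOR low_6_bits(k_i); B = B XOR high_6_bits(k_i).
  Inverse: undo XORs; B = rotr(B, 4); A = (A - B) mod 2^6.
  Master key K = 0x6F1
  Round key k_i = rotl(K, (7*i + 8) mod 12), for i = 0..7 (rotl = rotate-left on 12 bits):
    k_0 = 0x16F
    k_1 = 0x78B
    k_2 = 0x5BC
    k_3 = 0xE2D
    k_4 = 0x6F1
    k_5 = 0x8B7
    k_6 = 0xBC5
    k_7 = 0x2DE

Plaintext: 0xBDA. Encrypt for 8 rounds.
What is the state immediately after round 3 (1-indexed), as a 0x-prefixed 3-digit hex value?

s_0 = plaintext = 0xBDA
s_1 = Round(s_0, k_0) = 0x9A3
s_2 = Round(s_1, k_1) = 0x0A6
s_3 = Round(s_2, k_2) = 0x53F
s_4 = Round(s_3, k_3) = 0xF87
s_5 = Round(s_4, k_4) = 0xD2A
s_6 = Round(s_5, k_5) = 0xA48
s_7 = Round(s_6, k_6) = 0xD2D
s_8 = Round(s_7, k_7) = 0xFD0

0x53F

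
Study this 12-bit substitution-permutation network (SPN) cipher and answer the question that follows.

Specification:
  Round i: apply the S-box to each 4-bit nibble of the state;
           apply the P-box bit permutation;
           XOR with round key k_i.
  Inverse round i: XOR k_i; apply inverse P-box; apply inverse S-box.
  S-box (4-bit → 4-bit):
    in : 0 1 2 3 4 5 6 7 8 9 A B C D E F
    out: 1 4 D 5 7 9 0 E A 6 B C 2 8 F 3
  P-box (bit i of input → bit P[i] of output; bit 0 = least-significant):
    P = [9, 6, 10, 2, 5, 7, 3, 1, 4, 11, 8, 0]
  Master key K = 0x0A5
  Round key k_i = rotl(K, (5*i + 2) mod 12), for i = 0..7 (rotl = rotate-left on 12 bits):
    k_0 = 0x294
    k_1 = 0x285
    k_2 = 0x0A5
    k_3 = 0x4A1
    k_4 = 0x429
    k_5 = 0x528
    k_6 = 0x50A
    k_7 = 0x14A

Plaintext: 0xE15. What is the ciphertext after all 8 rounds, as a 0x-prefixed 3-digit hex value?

0xCA3

s_0 = plaintext = 0xE15
s_1 = Round(s_0, k_0) = 0x989
s_2 = Round(s_1, k_1) = 0xF47
s_3 = Round(s_2, k_2) = 0xC59
s_4 = Round(s_3, k_3) = 0x8C3
s_5 = Round(s_4, k_4) = 0xAA8
s_6 = Round(s_5, k_5) = 0xDDF
s_7 = Round(s_6, k_6) = 0x749
s_8 = Round(s_7, k_7) = 0xCA3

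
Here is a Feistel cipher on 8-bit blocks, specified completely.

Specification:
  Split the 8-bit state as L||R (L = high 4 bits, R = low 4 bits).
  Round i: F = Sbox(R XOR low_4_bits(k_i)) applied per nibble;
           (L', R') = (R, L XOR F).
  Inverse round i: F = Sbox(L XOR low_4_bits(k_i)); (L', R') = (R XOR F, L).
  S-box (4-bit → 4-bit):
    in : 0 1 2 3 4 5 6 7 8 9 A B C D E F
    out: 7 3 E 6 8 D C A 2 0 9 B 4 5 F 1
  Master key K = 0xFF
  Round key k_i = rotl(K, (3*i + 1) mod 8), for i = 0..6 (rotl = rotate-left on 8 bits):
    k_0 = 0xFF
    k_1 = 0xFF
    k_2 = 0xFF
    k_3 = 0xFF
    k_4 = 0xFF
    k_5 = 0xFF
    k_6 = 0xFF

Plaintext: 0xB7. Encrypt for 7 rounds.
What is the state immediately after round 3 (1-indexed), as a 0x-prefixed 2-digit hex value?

s_0 = plaintext = 0xB7
s_1 = Round(s_0, k_0) = 0x79
s_2 = Round(s_1, k_1) = 0x9B
s_3 = Round(s_2, k_2) = 0xB1
s_4 = Round(s_3, k_3) = 0x14
s_5 = Round(s_4, k_4) = 0x4A
s_6 = Round(s_5, k_5) = 0xA9
s_7 = Round(s_6, k_6) = 0x96

0xB1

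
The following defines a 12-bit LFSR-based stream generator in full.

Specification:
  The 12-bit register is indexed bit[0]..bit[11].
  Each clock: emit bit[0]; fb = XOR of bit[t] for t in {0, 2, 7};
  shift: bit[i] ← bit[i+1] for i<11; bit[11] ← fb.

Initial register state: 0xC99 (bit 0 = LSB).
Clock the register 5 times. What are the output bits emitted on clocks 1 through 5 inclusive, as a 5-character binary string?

10011

reg_0 = 0xC99
clock 1: out=1, reg = 0x64C
clock 2: out=0, reg = 0xB26
clock 3: out=0, reg = 0xD93
clock 4: out=1, reg = 0x6C9
clock 5: out=1, reg = 0x364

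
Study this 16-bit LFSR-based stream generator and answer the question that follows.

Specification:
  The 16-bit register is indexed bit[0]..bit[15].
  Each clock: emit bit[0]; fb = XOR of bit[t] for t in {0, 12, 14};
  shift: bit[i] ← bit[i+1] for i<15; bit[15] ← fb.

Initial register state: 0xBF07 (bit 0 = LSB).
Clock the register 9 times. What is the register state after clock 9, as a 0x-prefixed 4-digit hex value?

reg_0 = 0xBF07
clock 1: out=1, reg = 0x5F83
clock 2: out=1, reg = 0xAFC1
clock 3: out=1, reg = 0xD7E0
clock 4: out=0, reg = 0x6BF0
clock 5: out=0, reg = 0xB5F8
clock 6: out=0, reg = 0xDAFC
clock 7: out=0, reg = 0x6D7E
clock 8: out=0, reg = 0xB6BF
clock 9: out=1, reg = 0x5B5F

0x5B5F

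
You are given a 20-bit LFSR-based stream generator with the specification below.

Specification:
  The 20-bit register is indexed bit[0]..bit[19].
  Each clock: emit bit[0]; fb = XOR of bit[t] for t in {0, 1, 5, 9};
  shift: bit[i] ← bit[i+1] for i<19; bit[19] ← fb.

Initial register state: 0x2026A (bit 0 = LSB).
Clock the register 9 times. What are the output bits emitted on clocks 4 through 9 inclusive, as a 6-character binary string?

reg_0 = 0x2026A
clock 1: out=0, reg = 0x90135
clock 2: out=1, reg = 0x4809A
clock 3: out=0, reg = 0xA404D
clock 4: out=1, reg = 0xD2026
clock 5: out=0, reg = 0x69013
clock 6: out=1, reg = 0x34809
clock 7: out=1, reg = 0x9A404
clock 8: out=0, reg = 0x4D202
clock 9: out=0, reg = 0x26901

101100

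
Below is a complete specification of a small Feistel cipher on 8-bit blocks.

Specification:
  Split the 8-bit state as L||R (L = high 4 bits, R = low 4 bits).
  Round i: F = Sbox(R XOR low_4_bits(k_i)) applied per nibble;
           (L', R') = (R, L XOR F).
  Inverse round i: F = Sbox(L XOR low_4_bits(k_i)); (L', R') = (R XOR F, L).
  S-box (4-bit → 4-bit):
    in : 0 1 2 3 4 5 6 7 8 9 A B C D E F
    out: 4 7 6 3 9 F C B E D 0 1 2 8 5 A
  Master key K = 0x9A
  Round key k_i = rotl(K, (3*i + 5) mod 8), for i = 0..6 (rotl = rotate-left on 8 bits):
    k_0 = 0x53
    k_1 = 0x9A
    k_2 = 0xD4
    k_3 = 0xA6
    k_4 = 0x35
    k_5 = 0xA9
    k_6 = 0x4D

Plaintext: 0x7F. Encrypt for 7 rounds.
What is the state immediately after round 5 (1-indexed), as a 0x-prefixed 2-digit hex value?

s_0 = plaintext = 0x7F
s_1 = Round(s_0, k_0) = 0xF5
s_2 = Round(s_1, k_1) = 0x55
s_3 = Round(s_2, k_2) = 0x52
s_4 = Round(s_3, k_3) = 0x2C
s_5 = Round(s_4, k_4) = 0xCF
s_6 = Round(s_5, k_5) = 0xF0
s_7 = Round(s_6, k_6) = 0x07

0xCF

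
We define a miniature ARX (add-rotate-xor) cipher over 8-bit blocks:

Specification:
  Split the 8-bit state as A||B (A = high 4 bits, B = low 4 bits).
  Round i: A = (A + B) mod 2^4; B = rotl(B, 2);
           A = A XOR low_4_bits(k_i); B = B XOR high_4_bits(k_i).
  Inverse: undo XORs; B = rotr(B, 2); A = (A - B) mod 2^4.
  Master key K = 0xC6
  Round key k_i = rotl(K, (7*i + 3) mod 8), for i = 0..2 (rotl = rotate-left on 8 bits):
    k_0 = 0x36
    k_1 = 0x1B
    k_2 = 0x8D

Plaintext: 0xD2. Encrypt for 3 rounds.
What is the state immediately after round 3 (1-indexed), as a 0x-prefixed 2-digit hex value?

0x37

s_0 = plaintext = 0xD2
s_1 = Round(s_0, k_0) = 0x9B
s_2 = Round(s_1, k_1) = 0xFF
s_3 = Round(s_2, k_2) = 0x37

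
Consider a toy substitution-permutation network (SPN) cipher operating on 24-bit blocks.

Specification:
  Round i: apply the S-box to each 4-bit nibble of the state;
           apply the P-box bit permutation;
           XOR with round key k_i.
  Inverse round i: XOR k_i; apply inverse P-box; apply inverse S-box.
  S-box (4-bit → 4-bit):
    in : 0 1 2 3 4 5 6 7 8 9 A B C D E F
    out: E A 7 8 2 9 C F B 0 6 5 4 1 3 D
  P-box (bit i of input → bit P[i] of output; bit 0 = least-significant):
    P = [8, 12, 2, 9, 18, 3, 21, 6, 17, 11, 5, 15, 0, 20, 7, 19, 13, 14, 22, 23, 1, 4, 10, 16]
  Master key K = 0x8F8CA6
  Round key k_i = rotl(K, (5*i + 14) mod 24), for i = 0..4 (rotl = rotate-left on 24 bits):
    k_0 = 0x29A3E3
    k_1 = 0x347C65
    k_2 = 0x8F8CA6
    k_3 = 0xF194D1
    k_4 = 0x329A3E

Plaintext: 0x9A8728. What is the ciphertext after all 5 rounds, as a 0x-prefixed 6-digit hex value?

0xEDCB7C

s_0 = plaintext = 0x9A8728
s_1 = Round(s_0, k_0) = 0x5778CA
s_2 = Round(s_1, k_1) = 0xCF84E2
s_3 = Round(s_2, k_2) = 0x53B1AB
s_4 = Round(s_3, k_3) = 0x501D5E
s_5 = Round(s_4, k_4) = 0xEDCB7C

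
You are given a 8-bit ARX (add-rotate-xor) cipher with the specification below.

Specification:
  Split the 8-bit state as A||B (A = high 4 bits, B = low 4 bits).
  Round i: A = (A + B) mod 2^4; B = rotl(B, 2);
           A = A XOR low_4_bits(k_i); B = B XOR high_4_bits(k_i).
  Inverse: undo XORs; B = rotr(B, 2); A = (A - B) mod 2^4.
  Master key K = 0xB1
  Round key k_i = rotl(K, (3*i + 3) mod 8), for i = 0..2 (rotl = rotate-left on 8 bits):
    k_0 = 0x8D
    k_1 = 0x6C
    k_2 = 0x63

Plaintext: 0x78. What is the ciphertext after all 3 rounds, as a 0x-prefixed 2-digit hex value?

s_0 = plaintext = 0x78
s_1 = Round(s_0, k_0) = 0x2A
s_2 = Round(s_1, k_1) = 0x0C
s_3 = Round(s_2, k_2) = 0xF5

0xF5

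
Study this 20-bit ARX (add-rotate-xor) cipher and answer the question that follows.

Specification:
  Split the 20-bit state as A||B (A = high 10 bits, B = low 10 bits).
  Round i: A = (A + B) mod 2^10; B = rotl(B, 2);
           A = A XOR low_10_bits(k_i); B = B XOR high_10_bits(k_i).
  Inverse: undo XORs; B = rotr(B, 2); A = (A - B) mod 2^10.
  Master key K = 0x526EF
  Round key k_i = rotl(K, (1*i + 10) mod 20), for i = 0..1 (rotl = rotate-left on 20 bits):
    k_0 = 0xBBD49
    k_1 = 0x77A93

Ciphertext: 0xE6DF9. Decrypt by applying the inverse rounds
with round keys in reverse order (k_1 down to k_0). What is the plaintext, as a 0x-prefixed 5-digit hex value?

0x8F679

s_0 = ciphertext = 0xE6DF9
s_1 = InvRound(s_0, k_1) = 0x7FF09
s_2 = InvRound(s_1, k_0) = 0x8F679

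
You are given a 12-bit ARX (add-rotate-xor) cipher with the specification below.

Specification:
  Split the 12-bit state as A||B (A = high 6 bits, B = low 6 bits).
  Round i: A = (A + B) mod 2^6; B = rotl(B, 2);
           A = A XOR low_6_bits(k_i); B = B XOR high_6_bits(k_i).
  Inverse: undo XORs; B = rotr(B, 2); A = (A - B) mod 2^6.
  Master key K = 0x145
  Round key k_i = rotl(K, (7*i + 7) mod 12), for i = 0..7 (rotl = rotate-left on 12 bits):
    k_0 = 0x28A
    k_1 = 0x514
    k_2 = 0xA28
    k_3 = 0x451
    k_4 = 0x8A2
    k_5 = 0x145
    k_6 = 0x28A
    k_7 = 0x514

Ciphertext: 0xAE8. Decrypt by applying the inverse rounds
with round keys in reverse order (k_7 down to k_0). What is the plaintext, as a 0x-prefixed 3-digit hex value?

s_0 = ciphertext = 0xAE8
s_1 = InvRound(s_0, k_7) = 0xC0F
s_2 = InvRound(s_1, k_6) = 0xA51
s_3 = InvRound(s_2, k_5) = 0x9C5
s_4 = InvRound(s_3, k_4) = 0x339
s_5 = InvRound(s_4, k_3) = 0x4CA
s_6 = InvRound(s_5, k_2) = 0x4E8
s_7 = InvRound(s_6, k_1) = 0xE0F
s_8 = InvRound(s_7, k_0) = 0x851

0x851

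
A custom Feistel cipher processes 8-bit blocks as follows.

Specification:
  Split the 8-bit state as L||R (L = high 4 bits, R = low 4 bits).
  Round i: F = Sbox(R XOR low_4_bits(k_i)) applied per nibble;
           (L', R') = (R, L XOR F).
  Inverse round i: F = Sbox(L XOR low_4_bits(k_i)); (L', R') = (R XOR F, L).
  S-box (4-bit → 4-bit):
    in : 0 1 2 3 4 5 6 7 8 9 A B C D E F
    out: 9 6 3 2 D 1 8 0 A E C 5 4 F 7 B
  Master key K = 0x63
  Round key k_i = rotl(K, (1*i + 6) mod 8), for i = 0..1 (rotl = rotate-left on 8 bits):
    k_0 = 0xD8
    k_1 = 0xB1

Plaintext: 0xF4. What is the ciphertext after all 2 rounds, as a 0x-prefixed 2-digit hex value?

0xB8

s_0 = plaintext = 0xF4
s_1 = Round(s_0, k_0) = 0x4B
s_2 = Round(s_1, k_1) = 0xB8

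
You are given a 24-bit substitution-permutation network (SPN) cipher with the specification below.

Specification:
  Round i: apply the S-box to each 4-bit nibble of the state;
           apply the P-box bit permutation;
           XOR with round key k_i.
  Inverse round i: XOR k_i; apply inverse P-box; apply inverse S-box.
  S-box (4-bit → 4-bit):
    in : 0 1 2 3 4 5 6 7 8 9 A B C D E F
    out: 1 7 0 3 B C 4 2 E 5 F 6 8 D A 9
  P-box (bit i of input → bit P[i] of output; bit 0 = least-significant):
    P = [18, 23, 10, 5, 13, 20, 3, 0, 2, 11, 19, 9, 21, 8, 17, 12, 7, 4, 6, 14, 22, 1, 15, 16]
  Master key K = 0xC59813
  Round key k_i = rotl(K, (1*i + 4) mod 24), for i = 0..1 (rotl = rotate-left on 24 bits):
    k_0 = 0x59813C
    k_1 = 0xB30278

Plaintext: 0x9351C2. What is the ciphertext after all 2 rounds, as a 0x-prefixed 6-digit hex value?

0xCDA7E7

s_0 = plaintext = 0x9351C2
s_1 = Round(s_0, k_0) = 0x1319A9
s_2 = Round(s_1, k_1) = 0xCDA7E7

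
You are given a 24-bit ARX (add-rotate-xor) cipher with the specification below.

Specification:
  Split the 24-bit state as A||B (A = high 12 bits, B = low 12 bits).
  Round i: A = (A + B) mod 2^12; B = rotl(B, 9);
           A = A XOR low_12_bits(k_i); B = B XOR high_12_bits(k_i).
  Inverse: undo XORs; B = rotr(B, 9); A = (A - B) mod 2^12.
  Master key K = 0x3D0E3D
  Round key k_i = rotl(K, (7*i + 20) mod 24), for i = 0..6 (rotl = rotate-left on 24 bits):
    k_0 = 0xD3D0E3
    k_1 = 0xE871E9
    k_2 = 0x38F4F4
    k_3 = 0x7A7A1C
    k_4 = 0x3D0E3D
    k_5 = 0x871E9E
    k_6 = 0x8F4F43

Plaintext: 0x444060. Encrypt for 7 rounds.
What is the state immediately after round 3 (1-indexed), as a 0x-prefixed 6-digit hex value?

0x94602B

s_0 = plaintext = 0x444060
s_1 = Round(s_0, k_0) = 0x447D31
s_2 = Round(s_1, k_1) = 0x091D21
s_3 = Round(s_2, k_2) = 0x94602B
s_4 = Round(s_3, k_3) = 0x36D1A2
s_5 = Round(s_4, k_4) = 0xB327E4
s_6 = Round(s_5, k_5) = 0xD8808D
s_7 = Round(s_6, k_6) = 0x1562E5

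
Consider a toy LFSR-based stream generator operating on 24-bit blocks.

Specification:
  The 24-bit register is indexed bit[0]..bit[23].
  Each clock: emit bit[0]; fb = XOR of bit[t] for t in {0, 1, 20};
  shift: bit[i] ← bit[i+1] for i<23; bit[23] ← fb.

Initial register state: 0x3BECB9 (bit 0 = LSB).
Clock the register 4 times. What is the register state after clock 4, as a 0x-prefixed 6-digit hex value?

reg_0 = 0x3BECB9
clock 1: out=1, reg = 0x1DF65C
clock 2: out=0, reg = 0x8EFB2E
clock 3: out=0, reg = 0xC77D97
clock 4: out=1, reg = 0x63BECB

0x63BECB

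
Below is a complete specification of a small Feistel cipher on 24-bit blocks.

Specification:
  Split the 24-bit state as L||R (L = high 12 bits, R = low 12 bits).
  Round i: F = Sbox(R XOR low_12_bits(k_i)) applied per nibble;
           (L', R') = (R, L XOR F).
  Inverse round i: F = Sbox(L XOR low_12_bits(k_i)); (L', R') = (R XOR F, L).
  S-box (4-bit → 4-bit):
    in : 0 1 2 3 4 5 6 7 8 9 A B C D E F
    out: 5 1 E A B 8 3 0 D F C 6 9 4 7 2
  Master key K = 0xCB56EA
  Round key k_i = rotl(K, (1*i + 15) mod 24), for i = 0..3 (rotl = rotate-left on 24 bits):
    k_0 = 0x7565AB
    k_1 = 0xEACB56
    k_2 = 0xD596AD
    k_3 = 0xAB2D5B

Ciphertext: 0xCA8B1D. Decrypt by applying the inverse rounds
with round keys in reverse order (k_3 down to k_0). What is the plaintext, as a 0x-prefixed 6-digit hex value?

s_0 = ciphertext = 0xCA8B1D
s_1 = InvRound(s_0, k_3) = 0xA37CA8
s_2 = InvRound(s_1, k_2) = 0x554A37
s_3 = InvRound(s_2, k_1) = 0xD69554
s_4 = InvRound(s_3, k_0) = 0x8CAD69

0x8CAD69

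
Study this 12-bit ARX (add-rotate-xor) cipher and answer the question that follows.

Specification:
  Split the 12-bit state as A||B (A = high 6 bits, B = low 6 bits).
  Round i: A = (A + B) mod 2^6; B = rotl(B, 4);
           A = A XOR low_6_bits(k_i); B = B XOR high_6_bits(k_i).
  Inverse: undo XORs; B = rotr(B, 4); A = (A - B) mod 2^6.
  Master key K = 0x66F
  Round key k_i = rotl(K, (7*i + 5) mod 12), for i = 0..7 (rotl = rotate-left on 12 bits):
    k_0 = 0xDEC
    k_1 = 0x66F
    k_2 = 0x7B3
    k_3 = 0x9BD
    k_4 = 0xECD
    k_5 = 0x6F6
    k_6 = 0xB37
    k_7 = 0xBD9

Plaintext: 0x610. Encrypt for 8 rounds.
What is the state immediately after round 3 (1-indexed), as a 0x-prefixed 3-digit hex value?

0x387

s_0 = plaintext = 0x610
s_1 = Round(s_0, k_0) = 0x133
s_2 = Round(s_1, k_1) = 0x625
s_3 = Round(s_2, k_2) = 0x387
s_4 = Round(s_3, k_3) = 0xA17
s_5 = Round(s_4, k_4) = 0xC8E
s_6 = Round(s_5, k_5) = 0xDB8
s_7 = Round(s_6, k_6) = 0x662
s_8 = Round(s_7, k_7) = 0x887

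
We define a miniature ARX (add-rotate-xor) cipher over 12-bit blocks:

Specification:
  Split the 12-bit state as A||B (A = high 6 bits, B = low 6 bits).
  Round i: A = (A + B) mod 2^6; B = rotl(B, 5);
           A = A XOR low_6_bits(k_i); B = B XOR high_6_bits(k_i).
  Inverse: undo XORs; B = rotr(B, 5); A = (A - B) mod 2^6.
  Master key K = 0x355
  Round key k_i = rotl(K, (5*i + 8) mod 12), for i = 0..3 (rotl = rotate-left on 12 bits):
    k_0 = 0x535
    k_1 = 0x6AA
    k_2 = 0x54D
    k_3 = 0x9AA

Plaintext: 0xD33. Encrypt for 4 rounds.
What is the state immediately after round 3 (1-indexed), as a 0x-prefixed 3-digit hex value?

s_0 = plaintext = 0xD33
s_1 = Round(s_0, k_0) = 0x4AD
s_2 = Round(s_1, k_1) = 0x56C
s_3 = Round(s_2, k_2) = 0x303
s_4 = Round(s_3, k_3) = 0x947

0x303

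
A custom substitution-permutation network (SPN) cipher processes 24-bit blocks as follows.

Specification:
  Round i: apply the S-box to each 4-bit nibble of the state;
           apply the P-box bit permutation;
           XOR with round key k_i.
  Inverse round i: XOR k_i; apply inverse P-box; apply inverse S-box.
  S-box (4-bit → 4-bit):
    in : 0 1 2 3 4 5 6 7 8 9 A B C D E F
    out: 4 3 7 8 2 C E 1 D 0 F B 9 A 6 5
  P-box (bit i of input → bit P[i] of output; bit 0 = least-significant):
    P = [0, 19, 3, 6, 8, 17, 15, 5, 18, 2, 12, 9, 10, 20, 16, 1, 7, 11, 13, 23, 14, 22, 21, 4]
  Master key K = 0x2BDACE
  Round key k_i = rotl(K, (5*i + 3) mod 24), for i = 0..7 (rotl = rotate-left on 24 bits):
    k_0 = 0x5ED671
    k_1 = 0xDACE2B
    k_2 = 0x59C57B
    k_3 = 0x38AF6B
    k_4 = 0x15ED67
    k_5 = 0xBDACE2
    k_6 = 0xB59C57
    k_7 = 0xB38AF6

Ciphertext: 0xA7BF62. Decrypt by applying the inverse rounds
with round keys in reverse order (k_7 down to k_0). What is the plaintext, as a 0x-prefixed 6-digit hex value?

s_0 = ciphertext = 0xA7BF62
s_1 = InvRound(s_0, k_7) = 0x3F1279
s_2 = InvRound(s_1, k_6) = 0x9DCD6E
s_3 = InvRound(s_2, k_5) = 0xFF9470
s_4 = InvRound(s_3, k_4) = 0xA63E11
s_5 = InvRound(s_4, k_3) = 0x33DFA6
s_6 = InvRound(s_5, k_2) = 0x61964A
s_7 = InvRound(s_6, k_1) = 0xFDE0DB
s_8 = InvRound(s_7, k_0) = 0x0885D0

0x0885D0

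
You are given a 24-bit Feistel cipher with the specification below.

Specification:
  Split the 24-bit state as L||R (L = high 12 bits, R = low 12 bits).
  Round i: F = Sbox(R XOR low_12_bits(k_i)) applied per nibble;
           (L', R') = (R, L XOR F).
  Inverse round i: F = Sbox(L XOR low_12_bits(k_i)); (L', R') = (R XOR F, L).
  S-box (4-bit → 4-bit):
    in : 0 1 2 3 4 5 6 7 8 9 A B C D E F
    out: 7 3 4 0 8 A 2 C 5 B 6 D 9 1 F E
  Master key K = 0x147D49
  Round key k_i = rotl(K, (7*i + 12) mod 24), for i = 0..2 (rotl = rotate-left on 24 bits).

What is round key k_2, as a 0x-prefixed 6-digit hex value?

K = 0x147D49
k_0 = rotl(K, (7*0+12) mod 24) = rotl(K, 12) = 0xD49147
k_1 = rotl(K, (7*1+12) mod 24) = rotl(K, 19) = 0x48A3EA
k_2 = rotl(K, (7*2+12) mod 24) = rotl(K, 2) = 0x51F524

0x51F524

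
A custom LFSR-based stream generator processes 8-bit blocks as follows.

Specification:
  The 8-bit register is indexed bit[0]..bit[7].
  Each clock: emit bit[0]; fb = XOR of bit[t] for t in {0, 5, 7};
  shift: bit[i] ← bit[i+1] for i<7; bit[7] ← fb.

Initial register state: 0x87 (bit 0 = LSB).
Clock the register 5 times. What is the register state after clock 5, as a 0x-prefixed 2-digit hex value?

0x74

reg_0 = 0x87
clock 1: out=1, reg = 0x43
clock 2: out=1, reg = 0xA1
clock 3: out=1, reg = 0xD0
clock 4: out=0, reg = 0xE8
clock 5: out=0, reg = 0x74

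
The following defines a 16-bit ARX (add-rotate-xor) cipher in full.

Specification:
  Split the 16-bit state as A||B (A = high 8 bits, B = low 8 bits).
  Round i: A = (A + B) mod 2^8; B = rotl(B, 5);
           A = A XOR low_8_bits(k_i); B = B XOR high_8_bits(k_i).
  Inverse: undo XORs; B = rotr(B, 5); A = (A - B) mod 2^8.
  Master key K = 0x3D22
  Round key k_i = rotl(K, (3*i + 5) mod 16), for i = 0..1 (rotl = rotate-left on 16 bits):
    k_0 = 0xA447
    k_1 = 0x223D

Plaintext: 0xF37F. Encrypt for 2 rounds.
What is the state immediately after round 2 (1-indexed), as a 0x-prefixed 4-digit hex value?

s_0 = plaintext = 0xF37F
s_1 = Round(s_0, k_0) = 0x354B
s_2 = Round(s_1, k_1) = 0xBD4B

0xBD4B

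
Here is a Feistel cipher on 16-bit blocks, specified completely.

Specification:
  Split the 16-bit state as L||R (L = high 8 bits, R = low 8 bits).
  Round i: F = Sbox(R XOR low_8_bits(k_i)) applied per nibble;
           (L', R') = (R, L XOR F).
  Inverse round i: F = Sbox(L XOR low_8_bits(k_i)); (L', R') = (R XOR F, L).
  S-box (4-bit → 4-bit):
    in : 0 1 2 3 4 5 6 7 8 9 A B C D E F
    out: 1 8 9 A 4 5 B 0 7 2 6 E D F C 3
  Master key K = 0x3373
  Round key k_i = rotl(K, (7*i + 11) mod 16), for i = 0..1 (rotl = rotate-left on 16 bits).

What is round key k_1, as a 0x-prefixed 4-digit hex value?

0xCDCC

K = 0x3373
k_0 = rotl(K, (7*0+11) mod 16) = rotl(K, 11) = 0x999B
k_1 = rotl(K, (7*1+11) mod 16) = rotl(K, 2) = 0xCDCC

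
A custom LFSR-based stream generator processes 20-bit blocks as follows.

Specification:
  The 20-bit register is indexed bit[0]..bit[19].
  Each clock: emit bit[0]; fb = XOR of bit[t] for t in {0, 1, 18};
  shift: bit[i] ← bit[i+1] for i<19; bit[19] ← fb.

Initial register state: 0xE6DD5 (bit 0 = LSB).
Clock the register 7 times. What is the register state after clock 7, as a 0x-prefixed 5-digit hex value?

0x19CDB

reg_0 = 0xE6DD5
clock 1: out=1, reg = 0x736EA
clock 2: out=0, reg = 0x39B75
clock 3: out=1, reg = 0x9CDBA
clock 4: out=0, reg = 0xCE6DD
clock 5: out=1, reg = 0x6736E
clock 6: out=0, reg = 0x339B7
clock 7: out=1, reg = 0x19CDB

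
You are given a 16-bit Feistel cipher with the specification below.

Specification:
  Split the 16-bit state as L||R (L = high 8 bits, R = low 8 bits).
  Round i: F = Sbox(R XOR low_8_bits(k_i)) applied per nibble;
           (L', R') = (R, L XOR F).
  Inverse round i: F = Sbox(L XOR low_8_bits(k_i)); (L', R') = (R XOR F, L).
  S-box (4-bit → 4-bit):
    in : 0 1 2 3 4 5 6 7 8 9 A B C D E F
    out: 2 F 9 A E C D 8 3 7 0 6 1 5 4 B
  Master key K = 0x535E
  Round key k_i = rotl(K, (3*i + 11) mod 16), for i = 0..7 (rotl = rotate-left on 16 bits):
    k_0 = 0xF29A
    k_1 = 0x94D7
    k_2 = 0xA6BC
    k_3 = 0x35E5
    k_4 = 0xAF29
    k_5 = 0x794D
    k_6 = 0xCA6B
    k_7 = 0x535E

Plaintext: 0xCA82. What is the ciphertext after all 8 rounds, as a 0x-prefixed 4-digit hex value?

s_0 = plaintext = 0xCA82
s_1 = Round(s_0, k_0) = 0x8239
s_2 = Round(s_1, k_1) = 0x39C6
s_3 = Round(s_2, k_2) = 0xC6B9
s_4 = Round(s_3, k_3) = 0xB907
s_5 = Round(s_4, k_4) = 0x072D
s_6 = Round(s_5, k_5) = 0x2DD5
s_7 = Round(s_6, k_6) = 0xD549
s_8 = Round(s_7, k_7) = 0x492D

0x492D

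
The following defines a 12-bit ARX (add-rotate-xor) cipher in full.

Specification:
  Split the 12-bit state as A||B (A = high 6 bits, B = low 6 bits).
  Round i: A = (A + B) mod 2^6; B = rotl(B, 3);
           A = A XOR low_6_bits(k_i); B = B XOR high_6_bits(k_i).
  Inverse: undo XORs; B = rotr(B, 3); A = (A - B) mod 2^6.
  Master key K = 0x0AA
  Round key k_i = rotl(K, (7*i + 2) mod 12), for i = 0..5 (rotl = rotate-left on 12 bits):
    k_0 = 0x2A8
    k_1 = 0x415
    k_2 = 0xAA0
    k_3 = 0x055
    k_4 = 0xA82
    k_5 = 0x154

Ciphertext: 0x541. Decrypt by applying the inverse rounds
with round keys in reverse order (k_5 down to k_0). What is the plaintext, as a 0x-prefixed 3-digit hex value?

0x7C4

s_0 = ciphertext = 0x541
s_1 = InvRound(s_0, k_5) = 0x860
s_2 = InvRound(s_1, k_4) = 0x491
s_3 = InvRound(s_2, k_3) = 0x142
s_4 = InvRound(s_3, k_2) = 0x805
s_5 = InvRound(s_4, k_1) = 0x2EA
s_6 = InvRound(s_5, k_0) = 0x7C4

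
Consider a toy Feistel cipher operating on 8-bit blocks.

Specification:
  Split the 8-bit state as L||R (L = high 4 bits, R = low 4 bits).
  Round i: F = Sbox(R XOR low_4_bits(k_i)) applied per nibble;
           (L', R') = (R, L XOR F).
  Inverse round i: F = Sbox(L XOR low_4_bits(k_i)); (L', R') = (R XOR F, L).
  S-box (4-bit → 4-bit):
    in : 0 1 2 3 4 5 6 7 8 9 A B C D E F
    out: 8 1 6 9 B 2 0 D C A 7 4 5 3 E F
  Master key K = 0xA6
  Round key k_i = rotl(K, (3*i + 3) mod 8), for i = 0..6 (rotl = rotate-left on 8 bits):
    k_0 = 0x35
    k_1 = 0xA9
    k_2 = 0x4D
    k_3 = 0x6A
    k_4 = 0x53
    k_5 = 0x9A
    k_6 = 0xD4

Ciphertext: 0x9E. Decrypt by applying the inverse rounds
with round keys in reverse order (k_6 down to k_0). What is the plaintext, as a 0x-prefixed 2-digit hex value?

s_0 = ciphertext = 0x9E
s_1 = InvRound(s_0, k_6) = 0xD9
s_2 = InvRound(s_1, k_5) = 0x4D
s_3 = InvRound(s_2, k_4) = 0x04
s_4 = InvRound(s_3, k_3) = 0x30
s_5 = InvRound(s_4, k_2) = 0xE3
s_6 = InvRound(s_5, k_1) = 0xEE
s_7 = InvRound(s_6, k_0) = 0xAE

0xAE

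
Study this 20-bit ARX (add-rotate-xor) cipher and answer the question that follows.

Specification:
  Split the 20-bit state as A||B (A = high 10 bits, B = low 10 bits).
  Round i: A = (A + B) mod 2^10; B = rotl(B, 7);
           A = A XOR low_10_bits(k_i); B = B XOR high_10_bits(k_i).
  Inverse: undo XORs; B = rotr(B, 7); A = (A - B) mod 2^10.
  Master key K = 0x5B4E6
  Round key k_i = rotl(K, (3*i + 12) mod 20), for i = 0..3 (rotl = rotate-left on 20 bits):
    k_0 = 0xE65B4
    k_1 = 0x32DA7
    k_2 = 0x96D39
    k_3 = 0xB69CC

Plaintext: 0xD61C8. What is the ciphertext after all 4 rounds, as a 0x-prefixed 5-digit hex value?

0x3ECE3

s_0 = plaintext = 0xD61C8
s_1 = Round(s_0, k_0) = 0x253A0
s_2 = Round(s_1, k_1) = 0x64CBF
s_3 = Round(s_2, k_2) = 0xDADCC
s_4 = Round(s_3, k_3) = 0x3ECE3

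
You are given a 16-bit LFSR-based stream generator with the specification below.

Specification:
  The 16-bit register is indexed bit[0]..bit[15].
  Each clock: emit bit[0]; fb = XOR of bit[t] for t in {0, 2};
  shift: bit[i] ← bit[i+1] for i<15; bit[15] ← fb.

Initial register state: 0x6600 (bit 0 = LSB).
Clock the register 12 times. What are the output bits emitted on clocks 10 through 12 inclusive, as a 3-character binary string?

110

reg_0 = 0x6600
clock 1: out=0, reg = 0x3300
clock 2: out=0, reg = 0x1980
clock 3: out=0, reg = 0x0CC0
clock 4: out=0, reg = 0x0660
clock 5: out=0, reg = 0x0330
clock 6: out=0, reg = 0x0198
clock 7: out=0, reg = 0x00CC
clock 8: out=0, reg = 0x8066
clock 9: out=0, reg = 0xC033
clock 10: out=1, reg = 0xE019
clock 11: out=1, reg = 0xF00C
clock 12: out=0, reg = 0xF806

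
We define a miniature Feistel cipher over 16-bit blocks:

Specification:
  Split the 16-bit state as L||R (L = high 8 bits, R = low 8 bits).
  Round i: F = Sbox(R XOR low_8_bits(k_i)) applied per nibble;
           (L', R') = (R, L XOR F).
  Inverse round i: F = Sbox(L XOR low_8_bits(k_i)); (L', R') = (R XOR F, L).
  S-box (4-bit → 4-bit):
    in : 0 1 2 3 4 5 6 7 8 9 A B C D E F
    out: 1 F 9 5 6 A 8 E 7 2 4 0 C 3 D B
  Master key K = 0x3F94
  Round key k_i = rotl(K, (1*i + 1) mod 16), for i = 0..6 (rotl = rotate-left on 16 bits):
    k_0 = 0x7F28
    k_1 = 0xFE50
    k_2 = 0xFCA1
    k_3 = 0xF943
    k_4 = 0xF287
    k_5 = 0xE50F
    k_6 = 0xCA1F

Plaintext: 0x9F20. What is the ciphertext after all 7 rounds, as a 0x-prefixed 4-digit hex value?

s_0 = plaintext = 0x9F20
s_1 = Round(s_0, k_0) = 0x2088
s_2 = Round(s_1, k_1) = 0x8817
s_3 = Round(s_2, k_2) = 0x1780
s_4 = Round(s_3, k_3) = 0x80D2
s_5 = Round(s_4, k_4) = 0xD22A
s_6 = Round(s_5, k_5) = 0x2A48
s_7 = Round(s_6, k_6) = 0x4884

0x4884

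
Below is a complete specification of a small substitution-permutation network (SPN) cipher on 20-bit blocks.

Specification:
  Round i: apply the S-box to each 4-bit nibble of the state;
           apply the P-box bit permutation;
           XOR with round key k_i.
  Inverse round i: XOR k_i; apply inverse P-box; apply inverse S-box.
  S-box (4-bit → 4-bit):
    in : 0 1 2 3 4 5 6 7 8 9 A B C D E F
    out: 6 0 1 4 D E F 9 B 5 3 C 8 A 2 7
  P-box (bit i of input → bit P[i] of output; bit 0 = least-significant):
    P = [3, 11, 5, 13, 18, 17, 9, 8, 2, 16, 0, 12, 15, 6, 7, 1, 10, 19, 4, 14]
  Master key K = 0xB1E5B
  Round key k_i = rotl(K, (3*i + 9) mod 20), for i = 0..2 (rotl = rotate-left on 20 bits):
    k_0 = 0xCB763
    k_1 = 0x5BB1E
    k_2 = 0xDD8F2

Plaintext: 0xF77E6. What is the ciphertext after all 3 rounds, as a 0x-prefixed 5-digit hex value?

s_0 = plaintext = 0xF77E6
s_1 = Round(s_0, k_0) = 0x60B5D
s_2 = Round(s_1, k_1) = 0xFC4CF
s_3 = Round(s_2, k_2) = 0x5C5CD

0x5C5CD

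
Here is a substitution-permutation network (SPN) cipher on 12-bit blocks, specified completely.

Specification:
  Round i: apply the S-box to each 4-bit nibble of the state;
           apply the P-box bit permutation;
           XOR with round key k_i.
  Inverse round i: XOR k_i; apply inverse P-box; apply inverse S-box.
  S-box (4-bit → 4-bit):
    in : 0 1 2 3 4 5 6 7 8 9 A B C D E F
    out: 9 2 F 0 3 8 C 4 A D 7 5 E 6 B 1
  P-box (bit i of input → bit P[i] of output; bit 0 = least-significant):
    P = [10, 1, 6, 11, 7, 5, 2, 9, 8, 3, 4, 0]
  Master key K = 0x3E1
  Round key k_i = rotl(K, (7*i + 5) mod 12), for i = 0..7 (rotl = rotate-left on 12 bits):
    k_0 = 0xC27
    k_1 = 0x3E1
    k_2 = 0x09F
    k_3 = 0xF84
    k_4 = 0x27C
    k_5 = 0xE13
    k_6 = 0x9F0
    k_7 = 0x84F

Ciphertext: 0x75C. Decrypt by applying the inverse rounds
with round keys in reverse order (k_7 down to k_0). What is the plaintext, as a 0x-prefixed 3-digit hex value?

s_0 = ciphertext = 0x75C
s_1 = InvRound(s_0, k_7) = 0x95E
s_2 = InvRound(s_1, k_6) = 0x1A1
s_3 = InvRound(s_2, k_5) = 0xBEE
s_4 = InvRound(s_3, k_4) = 0xBF8
s_5 = InvRound(s_4, k_3) = 0xDDB
s_6 = InvRound(s_5, k_2) = 0xF79
s_7 = InvRound(s_6, k_1) = 0xDF0
s_8 = InvRound(s_7, k_0) = 0x9BD

0x9BD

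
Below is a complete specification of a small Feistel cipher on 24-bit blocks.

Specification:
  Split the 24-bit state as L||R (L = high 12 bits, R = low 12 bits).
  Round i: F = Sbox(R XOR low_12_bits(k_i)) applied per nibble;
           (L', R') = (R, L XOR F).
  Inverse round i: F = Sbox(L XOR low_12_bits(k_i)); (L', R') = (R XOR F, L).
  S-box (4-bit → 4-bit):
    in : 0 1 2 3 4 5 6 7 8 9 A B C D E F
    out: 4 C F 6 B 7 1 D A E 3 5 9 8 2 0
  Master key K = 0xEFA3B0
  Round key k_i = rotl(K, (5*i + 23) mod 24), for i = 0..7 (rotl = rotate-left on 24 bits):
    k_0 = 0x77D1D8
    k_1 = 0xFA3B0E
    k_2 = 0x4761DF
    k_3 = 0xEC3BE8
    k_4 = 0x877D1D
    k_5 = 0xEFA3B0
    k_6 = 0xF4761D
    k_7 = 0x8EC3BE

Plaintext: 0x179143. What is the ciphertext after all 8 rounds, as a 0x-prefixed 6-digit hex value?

0xFE3791

s_0 = plaintext = 0x179143
s_1 = Round(s_0, k_0) = 0x14359C
s_2 = Round(s_1, k_1) = 0x59C3AC
s_3 = Round(s_2, k_2) = 0x3ACA4A
s_4 = Round(s_3, k_3) = 0xA4AF93
s_5 = Round(s_4, k_4) = 0xF935E8
s_6 = Round(s_5, k_5) = 0x5E8EE9
s_7 = Round(s_6, k_6) = 0xEE9FE3
s_8 = Round(s_7, k_7) = 0xFE3791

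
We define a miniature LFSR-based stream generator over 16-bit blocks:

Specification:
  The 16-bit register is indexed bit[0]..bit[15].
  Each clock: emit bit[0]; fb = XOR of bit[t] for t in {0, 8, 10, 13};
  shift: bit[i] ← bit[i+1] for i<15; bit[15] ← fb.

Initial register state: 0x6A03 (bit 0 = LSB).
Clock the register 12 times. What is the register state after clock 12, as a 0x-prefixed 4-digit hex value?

0x9F06

reg_0 = 0x6A03
clock 1: out=1, reg = 0x3501
clock 2: out=1, reg = 0x1A80
clock 3: out=0, reg = 0x0D40
clock 4: out=0, reg = 0x06A0
clock 5: out=0, reg = 0x8350
clock 6: out=0, reg = 0xC1A8
clock 7: out=0, reg = 0xE0D4
clock 8: out=0, reg = 0xF06A
clock 9: out=0, reg = 0xF835
clock 10: out=1, reg = 0x7C1A
clock 11: out=0, reg = 0x3E0D
clock 12: out=1, reg = 0x9F06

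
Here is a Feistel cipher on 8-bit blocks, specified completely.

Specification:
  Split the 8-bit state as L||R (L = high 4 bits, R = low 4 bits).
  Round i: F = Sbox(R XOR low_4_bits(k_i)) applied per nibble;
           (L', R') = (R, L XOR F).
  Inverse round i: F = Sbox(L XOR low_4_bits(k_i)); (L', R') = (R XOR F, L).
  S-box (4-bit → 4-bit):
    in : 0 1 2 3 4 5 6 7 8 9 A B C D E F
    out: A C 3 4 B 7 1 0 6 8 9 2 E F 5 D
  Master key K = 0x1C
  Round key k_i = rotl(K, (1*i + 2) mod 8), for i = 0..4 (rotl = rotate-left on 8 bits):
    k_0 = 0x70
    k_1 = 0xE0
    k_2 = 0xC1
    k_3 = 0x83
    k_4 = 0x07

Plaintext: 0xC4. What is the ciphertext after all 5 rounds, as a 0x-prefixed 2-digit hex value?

0x00

s_0 = plaintext = 0xC4
s_1 = Round(s_0, k_0) = 0x47
s_2 = Round(s_1, k_1) = 0x74
s_3 = Round(s_2, k_2) = 0x40
s_4 = Round(s_3, k_3) = 0x00
s_5 = Round(s_4, k_4) = 0x00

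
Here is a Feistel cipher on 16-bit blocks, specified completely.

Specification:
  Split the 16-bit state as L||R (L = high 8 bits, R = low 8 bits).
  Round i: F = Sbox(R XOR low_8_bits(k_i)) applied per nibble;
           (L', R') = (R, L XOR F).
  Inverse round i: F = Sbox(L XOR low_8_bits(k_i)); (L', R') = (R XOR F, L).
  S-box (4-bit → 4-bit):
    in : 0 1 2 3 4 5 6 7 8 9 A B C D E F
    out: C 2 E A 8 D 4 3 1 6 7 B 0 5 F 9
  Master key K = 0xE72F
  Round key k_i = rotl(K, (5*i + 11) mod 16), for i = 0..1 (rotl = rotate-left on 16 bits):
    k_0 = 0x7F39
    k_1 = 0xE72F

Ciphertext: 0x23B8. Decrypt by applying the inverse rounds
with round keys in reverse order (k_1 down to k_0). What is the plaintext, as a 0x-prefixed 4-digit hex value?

s_0 = ciphertext = 0x23B8
s_1 = InvRound(s_0, k_1) = 0x7823
s_2 = InvRound(s_1, k_0) = 0xA178

0xA178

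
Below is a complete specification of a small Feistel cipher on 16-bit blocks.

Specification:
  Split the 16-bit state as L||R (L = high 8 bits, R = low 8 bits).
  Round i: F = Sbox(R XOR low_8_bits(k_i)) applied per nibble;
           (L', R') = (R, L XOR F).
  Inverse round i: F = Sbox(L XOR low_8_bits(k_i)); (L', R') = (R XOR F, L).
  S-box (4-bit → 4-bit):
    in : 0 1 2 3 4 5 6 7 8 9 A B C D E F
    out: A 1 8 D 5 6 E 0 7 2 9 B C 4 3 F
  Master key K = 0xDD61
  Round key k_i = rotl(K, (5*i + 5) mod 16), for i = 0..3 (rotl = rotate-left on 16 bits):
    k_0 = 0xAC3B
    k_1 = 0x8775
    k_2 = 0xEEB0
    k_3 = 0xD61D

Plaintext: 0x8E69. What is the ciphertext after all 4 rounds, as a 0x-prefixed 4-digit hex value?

0x13E7

s_0 = plaintext = 0x8E69
s_1 = Round(s_0, k_0) = 0x69E6
s_2 = Round(s_1, k_1) = 0xE644
s_3 = Round(s_2, k_2) = 0x4413
s_4 = Round(s_3, k_3) = 0x13E7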